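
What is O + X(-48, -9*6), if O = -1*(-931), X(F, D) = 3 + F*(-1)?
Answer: 982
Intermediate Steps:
X(F, D) = 3 - F
O = 931
O + X(-48, -9*6) = 931 + (3 - 1*(-48)) = 931 + (3 + 48) = 931 + 51 = 982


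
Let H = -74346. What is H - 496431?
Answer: -570777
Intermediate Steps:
H - 496431 = -74346 - 496431 = -570777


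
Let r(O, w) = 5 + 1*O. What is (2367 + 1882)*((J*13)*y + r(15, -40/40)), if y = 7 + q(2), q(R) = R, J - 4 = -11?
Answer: -3394951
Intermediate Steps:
J = -7 (J = 4 - 11 = -7)
y = 9 (y = 7 + 2 = 9)
r(O, w) = 5 + O
(2367 + 1882)*((J*13)*y + r(15, -40/40)) = (2367 + 1882)*(-7*13*9 + (5 + 15)) = 4249*(-91*9 + 20) = 4249*(-819 + 20) = 4249*(-799) = -3394951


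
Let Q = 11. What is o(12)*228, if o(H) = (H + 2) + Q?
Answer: 5700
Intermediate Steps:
o(H) = 13 + H (o(H) = (H + 2) + 11 = (2 + H) + 11 = 13 + H)
o(12)*228 = (13 + 12)*228 = 25*228 = 5700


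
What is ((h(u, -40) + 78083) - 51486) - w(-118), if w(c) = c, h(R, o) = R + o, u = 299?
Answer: 26974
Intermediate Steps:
((h(u, -40) + 78083) - 51486) - w(-118) = (((299 - 40) + 78083) - 51486) - 1*(-118) = ((259 + 78083) - 51486) + 118 = (78342 - 51486) + 118 = 26856 + 118 = 26974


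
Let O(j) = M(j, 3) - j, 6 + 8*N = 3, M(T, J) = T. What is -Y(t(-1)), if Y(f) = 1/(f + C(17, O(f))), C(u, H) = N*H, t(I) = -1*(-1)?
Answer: -1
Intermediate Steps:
N = -3/8 (N = -3/4 + (1/8)*3 = -3/4 + 3/8 = -3/8 ≈ -0.37500)
t(I) = 1
O(j) = 0 (O(j) = j - j = 0)
C(u, H) = -3*H/8
Y(f) = 1/f (Y(f) = 1/(f - 3/8*0) = 1/(f + 0) = 1/f)
-Y(t(-1)) = -1/1 = -1*1 = -1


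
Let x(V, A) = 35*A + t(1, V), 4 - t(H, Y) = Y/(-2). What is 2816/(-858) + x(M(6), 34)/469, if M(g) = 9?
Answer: -26581/36582 ≈ -0.72661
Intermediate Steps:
t(H, Y) = 4 + Y/2 (t(H, Y) = 4 - Y/(-2) = 4 - Y*(-1)/2 = 4 - (-1)*Y/2 = 4 + Y/2)
x(V, A) = 4 + V/2 + 35*A (x(V, A) = 35*A + (4 + V/2) = 4 + V/2 + 35*A)
2816/(-858) + x(M(6), 34)/469 = 2816/(-858) + (4 + (1/2)*9 + 35*34)/469 = 2816*(-1/858) + (4 + 9/2 + 1190)*(1/469) = -128/39 + (2397/2)*(1/469) = -128/39 + 2397/938 = -26581/36582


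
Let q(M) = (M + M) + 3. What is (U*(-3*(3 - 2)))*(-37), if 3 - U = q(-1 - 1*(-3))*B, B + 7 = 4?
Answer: 2664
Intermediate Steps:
q(M) = 3 + 2*M (q(M) = 2*M + 3 = 3 + 2*M)
B = -3 (B = -7 + 4 = -3)
U = 24 (U = 3 - (3 + 2*(-1 - 1*(-3)))*(-3) = 3 - (3 + 2*(-1 + 3))*(-3) = 3 - (3 + 2*2)*(-3) = 3 - (3 + 4)*(-3) = 3 - 7*(-3) = 3 - 1*(-21) = 3 + 21 = 24)
(U*(-3*(3 - 2)))*(-37) = (24*(-3*(3 - 2)))*(-37) = (24*(-3*1))*(-37) = (24*(-3))*(-37) = -72*(-37) = 2664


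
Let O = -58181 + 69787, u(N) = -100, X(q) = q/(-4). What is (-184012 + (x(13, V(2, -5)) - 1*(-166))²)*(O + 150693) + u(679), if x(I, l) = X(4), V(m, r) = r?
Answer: -25446373413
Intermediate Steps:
X(q) = -q/4 (X(q) = q*(-¼) = -q/4)
x(I, l) = -1 (x(I, l) = -¼*4 = -1)
O = 11606
(-184012 + (x(13, V(2, -5)) - 1*(-166))²)*(O + 150693) + u(679) = (-184012 + (-1 - 1*(-166))²)*(11606 + 150693) - 100 = (-184012 + (-1 + 166)²)*162299 - 100 = (-184012 + 165²)*162299 - 100 = (-184012 + 27225)*162299 - 100 = -156787*162299 - 100 = -25446373313 - 100 = -25446373413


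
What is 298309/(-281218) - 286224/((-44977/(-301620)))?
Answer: -24277811638791733/12648341986 ≈ -1.9194e+6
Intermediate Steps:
298309/(-281218) - 286224/((-44977/(-301620))) = 298309*(-1/281218) - 286224/((-44977*(-1/301620))) = -298309/281218 - 286224/44977/301620 = -298309/281218 - 286224*301620/44977 = -298309/281218 - 86330882880/44977 = -24277811638791733/12648341986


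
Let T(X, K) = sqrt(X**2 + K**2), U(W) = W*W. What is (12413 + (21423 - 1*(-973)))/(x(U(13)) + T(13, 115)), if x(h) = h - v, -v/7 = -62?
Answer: -9224385/56831 - 34809*sqrt(13394)/56831 ≈ -233.20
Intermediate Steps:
v = 434 (v = -7*(-62) = 434)
U(W) = W**2
x(h) = -434 + h (x(h) = h - 1*434 = h - 434 = -434 + h)
T(X, K) = sqrt(K**2 + X**2)
(12413 + (21423 - 1*(-973)))/(x(U(13)) + T(13, 115)) = (12413 + (21423 - 1*(-973)))/((-434 + 13**2) + sqrt(115**2 + 13**2)) = (12413 + (21423 + 973))/((-434 + 169) + sqrt(13225 + 169)) = (12413 + 22396)/(-265 + sqrt(13394)) = 34809/(-265 + sqrt(13394))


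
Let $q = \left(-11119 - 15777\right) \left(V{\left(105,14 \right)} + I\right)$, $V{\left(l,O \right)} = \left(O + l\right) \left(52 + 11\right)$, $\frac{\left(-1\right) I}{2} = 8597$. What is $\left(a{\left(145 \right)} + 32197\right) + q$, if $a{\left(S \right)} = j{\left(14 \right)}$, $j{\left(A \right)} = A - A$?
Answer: $260842709$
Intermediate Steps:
$j{\left(A \right)} = 0$
$I = -17194$ ($I = \left(-2\right) 8597 = -17194$)
$V{\left(l,O \right)} = 63 O + 63 l$ ($V{\left(l,O \right)} = \left(O + l\right) 63 = 63 O + 63 l$)
$a{\left(S \right)} = 0$
$q = 260810512$ ($q = \left(-11119 - 15777\right) \left(\left(63 \cdot 14 + 63 \cdot 105\right) - 17194\right) = - 26896 \left(\left(882 + 6615\right) - 17194\right) = - 26896 \left(7497 - 17194\right) = \left(-26896\right) \left(-9697\right) = 260810512$)
$\left(a{\left(145 \right)} + 32197\right) + q = \left(0 + 32197\right) + 260810512 = 32197 + 260810512 = 260842709$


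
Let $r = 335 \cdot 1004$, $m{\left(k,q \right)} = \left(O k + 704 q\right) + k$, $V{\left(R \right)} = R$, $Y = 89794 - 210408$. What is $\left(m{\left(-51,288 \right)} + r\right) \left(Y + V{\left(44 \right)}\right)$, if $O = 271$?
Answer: $-63325775400$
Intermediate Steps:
$Y = -120614$
$m{\left(k,q \right)} = 272 k + 704 q$ ($m{\left(k,q \right)} = \left(271 k + 704 q\right) + k = 272 k + 704 q$)
$r = 336340$
$\left(m{\left(-51,288 \right)} + r\right) \left(Y + V{\left(44 \right)}\right) = \left(\left(272 \left(-51\right) + 704 \cdot 288\right) + 336340\right) \left(-120614 + 44\right) = \left(\left(-13872 + 202752\right) + 336340\right) \left(-120570\right) = \left(188880 + 336340\right) \left(-120570\right) = 525220 \left(-120570\right) = -63325775400$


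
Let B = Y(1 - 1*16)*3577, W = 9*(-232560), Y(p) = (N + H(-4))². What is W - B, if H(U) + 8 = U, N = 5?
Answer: -2268313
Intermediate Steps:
H(U) = -8 + U
Y(p) = 49 (Y(p) = (5 + (-8 - 4))² = (5 - 12)² = (-7)² = 49)
W = -2093040
B = 175273 (B = 49*3577 = 175273)
W - B = -2093040 - 1*175273 = -2093040 - 175273 = -2268313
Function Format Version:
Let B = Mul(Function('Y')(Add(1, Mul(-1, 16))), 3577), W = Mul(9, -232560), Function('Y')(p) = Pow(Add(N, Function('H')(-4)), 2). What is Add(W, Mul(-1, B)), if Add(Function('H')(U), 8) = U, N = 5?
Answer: -2268313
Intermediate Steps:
Function('H')(U) = Add(-8, U)
Function('Y')(p) = 49 (Function('Y')(p) = Pow(Add(5, Add(-8, -4)), 2) = Pow(Add(5, -12), 2) = Pow(-7, 2) = 49)
W = -2093040
B = 175273 (B = Mul(49, 3577) = 175273)
Add(W, Mul(-1, B)) = Add(-2093040, Mul(-1, 175273)) = Add(-2093040, -175273) = -2268313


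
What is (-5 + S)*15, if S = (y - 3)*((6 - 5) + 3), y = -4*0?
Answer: -255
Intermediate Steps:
y = 0
S = -12 (S = (0 - 3)*((6 - 5) + 3) = -3*(1 + 3) = -3*4 = -12)
(-5 + S)*15 = (-5 - 12)*15 = -17*15 = -255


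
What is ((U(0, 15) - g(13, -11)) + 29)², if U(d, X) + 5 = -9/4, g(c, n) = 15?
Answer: 729/16 ≈ 45.563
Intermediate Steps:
U(d, X) = -29/4 (U(d, X) = -5 - 9/4 = -29/4)
((U(0, 15) - g(13, -11)) + 29)² = ((-29/4 - 1*15) + 29)² = ((-29/4 - 15) + 29)² = (-89/4 + 29)² = (27/4)² = 729/16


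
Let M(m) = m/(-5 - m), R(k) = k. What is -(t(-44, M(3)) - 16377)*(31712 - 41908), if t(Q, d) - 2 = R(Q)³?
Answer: -1035495564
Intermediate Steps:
t(Q, d) = 2 + Q³
-(t(-44, M(3)) - 16377)*(31712 - 41908) = -((2 + (-44)³) - 16377)*(31712 - 41908) = -((2 - 85184) - 16377)*(-10196) = -(-85182 - 16377)*(-10196) = -(-101559)*(-10196) = -1*1035495564 = -1035495564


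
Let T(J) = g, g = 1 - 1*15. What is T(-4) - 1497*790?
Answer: -1182644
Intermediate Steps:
g = -14 (g = 1 - 15 = -14)
T(J) = -14
T(-4) - 1497*790 = -14 - 1497*790 = -14 - 1182630 = -1182644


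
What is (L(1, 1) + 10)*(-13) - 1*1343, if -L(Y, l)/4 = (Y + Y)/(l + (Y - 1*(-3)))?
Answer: -7261/5 ≈ -1452.2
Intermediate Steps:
L(Y, l) = -8*Y/(3 + Y + l) (L(Y, l) = -4*(Y + Y)/(l + (Y - 1*(-3))) = -4*2*Y/(l + (Y + 3)) = -4*2*Y/(l + (3 + Y)) = -4*2*Y/(3 + Y + l) = -8*Y/(3 + Y + l))
(L(1, 1) + 10)*(-13) - 1*1343 = (-8*1/(3 + 1 + 1) + 10)*(-13) - 1*1343 = (-8*1/5 + 10)*(-13) - 1343 = (-8*1*1/5 + 10)*(-13) - 1343 = (-8/5 + 10)*(-13) - 1343 = (42/5)*(-13) - 1343 = -546/5 - 1343 = -7261/5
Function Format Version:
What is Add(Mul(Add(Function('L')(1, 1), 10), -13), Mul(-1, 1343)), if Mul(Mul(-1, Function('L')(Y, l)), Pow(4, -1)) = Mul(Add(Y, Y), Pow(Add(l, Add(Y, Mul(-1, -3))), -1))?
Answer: Rational(-7261, 5) ≈ -1452.2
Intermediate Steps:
Function('L')(Y, l) = Mul(-8, Y, Pow(Add(3, Y, l), -1)) (Function('L')(Y, l) = Mul(-4, Mul(Add(Y, Y), Pow(Add(l, Add(Y, Mul(-1, -3))), -1))) = Mul(-4, Mul(Mul(2, Y), Pow(Add(l, Add(Y, 3)), -1))) = Mul(-4, Mul(Mul(2, Y), Pow(Add(l, Add(3, Y)), -1))) = Mul(-4, Mul(Mul(2, Y), Pow(Add(3, Y, l), -1))) = Mul(-4, Mul(2, Y, Pow(Add(3, Y, l), -1))) = Mul(-8, Y, Pow(Add(3, Y, l), -1)))
Add(Mul(Add(Function('L')(1, 1), 10), -13), Mul(-1, 1343)) = Add(Mul(Add(Mul(-8, 1, Pow(Add(3, 1, 1), -1)), 10), -13), Mul(-1, 1343)) = Add(Mul(Add(Mul(-8, 1, Pow(5, -1)), 10), -13), -1343) = Add(Mul(Add(Mul(-8, 1, Rational(1, 5)), 10), -13), -1343) = Add(Mul(Add(Rational(-8, 5), 10), -13), -1343) = Add(Mul(Rational(42, 5), -13), -1343) = Add(Rational(-546, 5), -1343) = Rational(-7261, 5)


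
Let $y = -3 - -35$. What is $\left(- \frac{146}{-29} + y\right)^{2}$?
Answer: $\frac{1153476}{841} \approx 1371.6$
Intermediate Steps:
$y = 32$ ($y = -3 + 35 = 32$)
$\left(- \frac{146}{-29} + y\right)^{2} = \left(- \frac{146}{-29} + 32\right)^{2} = \left(\left(-146\right) \left(- \frac{1}{29}\right) + 32\right)^{2} = \left(\frac{146}{29} + 32\right)^{2} = \left(\frac{1074}{29}\right)^{2} = \frac{1153476}{841}$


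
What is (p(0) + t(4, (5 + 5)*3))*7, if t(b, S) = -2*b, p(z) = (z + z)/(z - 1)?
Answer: -56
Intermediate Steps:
p(z) = 2*z/(-1 + z) (p(z) = (2*z)/(-1 + z) = 2*z/(-1 + z))
(p(0) + t(4, (5 + 5)*3))*7 = (2*0/(-1 + 0) - 2*4)*7 = (2*0/(-1) - 8)*7 = (2*0*(-1) - 8)*7 = (0 - 8)*7 = -8*7 = -56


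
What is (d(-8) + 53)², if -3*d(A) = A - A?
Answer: 2809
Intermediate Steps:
d(A) = 0 (d(A) = -(A - A)/3 = -⅓*0 = 0)
(d(-8) + 53)² = (0 + 53)² = 53² = 2809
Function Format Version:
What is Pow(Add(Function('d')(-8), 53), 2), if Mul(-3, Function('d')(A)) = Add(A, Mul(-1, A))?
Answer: 2809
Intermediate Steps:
Function('d')(A) = 0 (Function('d')(A) = Mul(Rational(-1, 3), Add(A, Mul(-1, A))) = Mul(Rational(-1, 3), 0) = 0)
Pow(Add(Function('d')(-8), 53), 2) = Pow(Add(0, 53), 2) = Pow(53, 2) = 2809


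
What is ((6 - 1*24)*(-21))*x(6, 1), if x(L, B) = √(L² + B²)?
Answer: 378*√37 ≈ 2299.3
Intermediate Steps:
x(L, B) = √(B² + L²)
((6 - 1*24)*(-21))*x(6, 1) = ((6 - 1*24)*(-21))*√(1² + 6²) = ((6 - 24)*(-21))*√(1 + 36) = (-18*(-21))*√37 = 378*√37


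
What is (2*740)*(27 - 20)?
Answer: 10360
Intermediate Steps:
(2*740)*(27 - 20) = 1480*7 = 10360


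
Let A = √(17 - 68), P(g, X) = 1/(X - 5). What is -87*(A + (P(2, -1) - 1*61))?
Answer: 10643/2 - 87*I*√51 ≈ 5321.5 - 621.3*I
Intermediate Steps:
P(g, X) = 1/(-5 + X)
A = I*√51 (A = √(-51) = I*√51 ≈ 7.1414*I)
-87*(A + (P(2, -1) - 1*61)) = -87*(I*√51 + (1/(-5 - 1) - 1*61)) = -87*(I*√51 + (1/(-6) - 61)) = -87*(I*√51 + (-⅙ - 61)) = -87*(I*√51 - 367/6) = -87*(-367/6 + I*√51) = 10643/2 - 87*I*√51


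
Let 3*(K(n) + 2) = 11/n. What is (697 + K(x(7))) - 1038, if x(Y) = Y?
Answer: -7192/21 ≈ -342.48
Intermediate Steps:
K(n) = -2 + 11/(3*n) (K(n) = -2 + (11/n)/3 = -2 + 11/(3*n))
(697 + K(x(7))) - 1038 = (697 + (-2 + (11/3)/7)) - 1038 = (697 + (-2 + (11/3)*(⅐))) - 1038 = (697 + (-2 + 11/21)) - 1038 = (697 - 31/21) - 1038 = 14606/21 - 1038 = -7192/21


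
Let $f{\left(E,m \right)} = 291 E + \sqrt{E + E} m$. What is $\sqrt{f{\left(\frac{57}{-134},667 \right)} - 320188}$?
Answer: $\frac{\sqrt{-5751518386 + 178756 i \sqrt{3819}}}{134} \approx 0.54351 + 565.96 i$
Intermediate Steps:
$f{\left(E,m \right)} = 291 E + m \sqrt{2} \sqrt{E}$ ($f{\left(E,m \right)} = 291 E + \sqrt{2 E} m = 291 E + \sqrt{2} \sqrt{E} m = 291 E + m \sqrt{2} \sqrt{E}$)
$\sqrt{f{\left(\frac{57}{-134},667 \right)} - 320188} = \sqrt{\left(291 \frac{57}{-134} + 667 \sqrt{2} \sqrt{\frac{57}{-134}}\right) - 320188} = \sqrt{\left(291 \cdot 57 \left(- \frac{1}{134}\right) + 667 \sqrt{2} \sqrt{57 \left(- \frac{1}{134}\right)}\right) - 320188} = \sqrt{\left(291 \left(- \frac{57}{134}\right) + 667 \sqrt{2} \sqrt{- \frac{57}{134}}\right) - 320188} = \sqrt{\left(- \frac{16587}{134} + 667 \sqrt{2} \frac{i \sqrt{7638}}{134}\right) - 320188} = \sqrt{\left(- \frac{16587}{134} + \frac{667 i \sqrt{3819}}{67}\right) - 320188} = \sqrt{- \frac{42921779}{134} + \frac{667 i \sqrt{3819}}{67}}$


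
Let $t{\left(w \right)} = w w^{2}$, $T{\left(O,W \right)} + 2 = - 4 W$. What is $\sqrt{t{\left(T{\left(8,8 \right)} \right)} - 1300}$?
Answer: $2 i \sqrt{10151} \approx 201.5 i$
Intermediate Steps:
$T{\left(O,W \right)} = -2 - 4 W$
$t{\left(w \right)} = w^{3}$
$\sqrt{t{\left(T{\left(8,8 \right)} \right)} - 1300} = \sqrt{\left(-2 - 32\right)^{3} - 1300} = \sqrt{\left(-34\right)^{3} - 1300} = \sqrt{-39304 - 1300} = \sqrt{-40604} = 2 i \sqrt{10151}$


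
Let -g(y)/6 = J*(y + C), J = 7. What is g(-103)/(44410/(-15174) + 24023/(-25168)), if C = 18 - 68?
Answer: -72178954848/43595173 ≈ -1655.7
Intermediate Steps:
C = -50
g(y) = 2100 - 42*y (g(y) = -42*(y - 50) = -42*(-50 + y) = -6*(-350 + 7*y) = 2100 - 42*y)
g(-103)/(44410/(-15174) + 24023/(-25168)) = (2100 - 42*(-103))/(44410/(-15174) + 24023/(-25168)) = (2100 + 4326)/(44410*(-1/15174) + 24023*(-1/25168)) = 6426/(-22205/7587 - 24023/25168) = 6426/(-741117941/190949616) = 6426*(-190949616/741117941) = -72178954848/43595173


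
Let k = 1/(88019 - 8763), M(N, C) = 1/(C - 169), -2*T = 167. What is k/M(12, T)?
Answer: -505/158512 ≈ -0.0031859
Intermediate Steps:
T = -167/2 (T = -½*167 = -167/2 ≈ -83.500)
M(N, C) = 1/(-169 + C)
k = 1/79256 ≈ 1.2617e-5
k/M(12, T) = 1/(79256*(1/(-169 - 167/2))) = 1/(79256*(1/(-505/2))) = 1/(79256*(-2/505)) = (1/79256)*(-505/2) = -505/158512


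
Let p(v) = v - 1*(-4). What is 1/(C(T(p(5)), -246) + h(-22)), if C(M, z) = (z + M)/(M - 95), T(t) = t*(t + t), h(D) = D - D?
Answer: -67/84 ≈ -0.79762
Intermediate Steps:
h(D) = 0
p(v) = 4 + v (p(v) = v + 4 = 4 + v)
T(t) = 2*t² (T(t) = t*(2*t) = 2*t²)
C(M, z) = (M + z)/(-95 + M)
1/(C(T(p(5)), -246) + h(-22)) = 1/((2*(4 + 5)² - 246)/(-95 + 2*(4 + 5)²) + 0) = 1/((2*9² - 246)/(-95 + 2*9²) + 0) = 1/((2*81 - 246)/(-95 + 2*81) + 0) = 1/((162 - 246)/(-95 + 162) + 0) = 1/(-84/67 + 0) = 1/(-84/67) = -67/84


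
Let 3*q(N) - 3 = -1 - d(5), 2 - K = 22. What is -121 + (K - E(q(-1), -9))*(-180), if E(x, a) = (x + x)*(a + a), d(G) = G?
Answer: 9959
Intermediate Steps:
K = -20 (K = 2 - 1*22 = 2 - 22 = -20)
q(N) = -1 (q(N) = 1 + (-1 - 1*5)/3 = 1 + (-1 - 5)/3 = 1 + (1/3)*(-6) = 1 - 2 = -1)
E(x, a) = 4*a*x (E(x, a) = (2*x)*(2*a) = 4*a*x)
-121 + (K - E(q(-1), -9))*(-180) = -121 + (-20 - 4*(-9)*(-1))*(-180) = -121 + (-20 - 1*36)*(-180) = -121 + (-20 - 36)*(-180) = -121 - 56*(-180) = -121 + 10080 = 9959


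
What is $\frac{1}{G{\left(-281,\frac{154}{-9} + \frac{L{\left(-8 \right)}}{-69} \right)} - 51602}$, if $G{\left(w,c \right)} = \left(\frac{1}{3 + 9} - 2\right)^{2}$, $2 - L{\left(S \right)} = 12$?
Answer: $- \frac{144}{7430159} \approx -1.938 \cdot 10^{-5}$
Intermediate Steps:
$L{\left(S \right)} = -10$ ($L{\left(S \right)} = 2 - 12 = -10$)
$G{\left(w,c \right)} = \frac{529}{144}$ ($G{\left(w,c \right)} = \left(\frac{1}{12} - 2\right)^{2} = \left(- \frac{23}{12}\right)^{2} = \frac{529}{144}$)
$\frac{1}{G{\left(-281,\frac{154}{-9} + \frac{L{\left(-8 \right)}}{-69} \right)} - 51602} = \frac{1}{\frac{529}{144} - 51602} = \frac{1}{- \frac{7430159}{144}} = - \frac{144}{7430159}$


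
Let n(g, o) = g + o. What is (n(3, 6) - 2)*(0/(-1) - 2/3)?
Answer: -14/3 ≈ -4.6667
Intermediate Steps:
(n(3, 6) - 2)*(0/(-1) - 2/3) = ((3 + 6) - 2)*(0/(-1) - 2/3) = (9 - 2)*(0*(-1) - 2*⅓) = 7*(0 - ⅔) = 7*(-⅔) = -14/3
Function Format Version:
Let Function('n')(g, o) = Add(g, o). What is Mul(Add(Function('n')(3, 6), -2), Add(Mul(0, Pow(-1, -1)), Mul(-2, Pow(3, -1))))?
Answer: Rational(-14, 3) ≈ -4.6667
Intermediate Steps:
Mul(Add(Function('n')(3, 6), -2), Add(Mul(0, Pow(-1, -1)), Mul(-2, Pow(3, -1)))) = Mul(Add(Add(3, 6), -2), Add(Mul(0, Pow(-1, -1)), Mul(-2, Pow(3, -1)))) = Mul(Add(9, -2), Add(Mul(0, -1), Mul(-2, Rational(1, 3)))) = Mul(7, Add(0, Rational(-2, 3))) = Mul(7, Rational(-2, 3)) = Rational(-14, 3)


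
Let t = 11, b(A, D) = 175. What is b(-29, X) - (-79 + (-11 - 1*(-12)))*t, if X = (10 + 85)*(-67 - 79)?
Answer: 1033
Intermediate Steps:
X = -13870 (X = 95*(-146) = -13870)
b(-29, X) - (-79 + (-11 - 1*(-12)))*t = 175 - (-79 + (-11 - 1*(-12)))*11 = 175 - (-79 + (-11 + 12))*11 = 175 - (-79 + 1)*11 = 175 - (-78)*11 = 175 - 1*(-858) = 175 + 858 = 1033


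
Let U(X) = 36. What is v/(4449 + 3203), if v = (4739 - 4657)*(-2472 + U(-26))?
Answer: -49938/1913 ≈ -26.105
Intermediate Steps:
v = -199752 (v = (4739 - 4657)*(-2472 + 36) = 82*(-2436) = -199752)
v/(4449 + 3203) = -199752/(4449 + 3203) = -199752/7652 = -199752*1/7652 = -49938/1913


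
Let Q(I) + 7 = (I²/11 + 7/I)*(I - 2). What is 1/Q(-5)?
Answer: -55/721 ≈ -0.076283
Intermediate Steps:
Q(I) = -7 + (-2 + I)*(7/I + I²/11) (Q(I) = -7 + (I²/11 + 7/I)*(I - 2) = -7 + (I²*(1/11) + 7/I)*(-2 + I) = -7 + (I²/11 + 7/I)*(-2 + I) = -7 + (7/I + I²/11)*(-2 + I) = -7 + (-2 + I)*(7/I + I²/11))
1/Q(-5) = 1/((1/11)*(-154 + (-5)³*(-2 - 5))/(-5)) = 1/((1/11)*(-⅕)*(-154 - 125*(-7))) = 1/((1/11)*(-⅕)*(-154 + 875)) = 1/((1/11)*(-⅕)*721) = 1/(-721/55) = -55/721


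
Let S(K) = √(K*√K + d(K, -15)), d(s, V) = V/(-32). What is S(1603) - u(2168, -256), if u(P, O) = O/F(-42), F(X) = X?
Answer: -128/21 + √(30 + 102592*√1603)/8 ≈ 247.24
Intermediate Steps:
d(s, V) = -V/32 (d(s, V) = V*(-1/32) = -V/32)
u(P, O) = -O/42 (u(P, O) = O/(-42) = O*(-1/42) = -O/42)
S(K) = √(15/32 + K^(3/2)) (S(K) = √(K*√K - 1/32*(-15)) = √(K^(3/2) + 15/32) = √(15/32 + K^(3/2)))
S(1603) - u(2168, -256) = √(30 + 64*1603^(3/2))/8 - (-1)*(-256)/42 = √(30 + 64*(1603*√1603))/8 - 1*128/21 = √(30 + 102592*√1603)/8 - 128/21 = -128/21 + √(30 + 102592*√1603)/8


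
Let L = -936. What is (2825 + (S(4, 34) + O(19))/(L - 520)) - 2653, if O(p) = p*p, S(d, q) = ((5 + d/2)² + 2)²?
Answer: 123735/728 ≈ 169.97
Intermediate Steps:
S(d, q) = (2 + (5 + d/2)²)² (S(d, q) = ((5 + d*(½))² + 2)² = ((5 + d/2)² + 2)² = (2 + (5 + d/2)²)²)
O(p) = p²
(2825 + (S(4, 34) + O(19))/(L - 520)) - 2653 = (2825 + ((8 + (10 + 4)²)²/16 + 19²)/(-936 - 520)) - 2653 = (2825 + ((8 + 14²)²/16 + 361)/(-1456)) - 2653 = (2825 + ((8 + 196)²/16 + 361)*(-1/1456)) - 2653 = (2825 + ((1/16)*204² + 361)*(-1/1456)) - 2653 = (2825 + ((1/16)*41616 + 361)*(-1/1456)) - 2653 = (2825 + (2601 + 361)*(-1/1456)) - 2653 = (2825 + 2962*(-1/1456)) - 2653 = (2825 - 1481/728) - 2653 = 2055119/728 - 2653 = 123735/728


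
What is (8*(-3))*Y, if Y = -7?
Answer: 168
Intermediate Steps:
(8*(-3))*Y = (8*(-3))*(-7) = -24*(-7) = 168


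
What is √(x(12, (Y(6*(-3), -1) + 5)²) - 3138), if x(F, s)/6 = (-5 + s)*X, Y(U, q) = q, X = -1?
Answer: 6*I*√89 ≈ 56.604*I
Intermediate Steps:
x(F, s) = 30 - 6*s (x(F, s) = 6*((-5 + s)*(-1)) = 6*(5 - s) = 30 - 6*s)
√(x(12, (Y(6*(-3), -1) + 5)²) - 3138) = √((30 - 6*(-1 + 5)²) - 3138) = √((30 - 6*4²) - 3138) = √((30 - 6*16) - 3138) = √((30 - 96) - 3138) = √(-66 - 3138) = √(-3204) = 6*I*√89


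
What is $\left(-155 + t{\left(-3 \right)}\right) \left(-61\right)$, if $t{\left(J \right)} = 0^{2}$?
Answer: $9455$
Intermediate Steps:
$t{\left(J \right)} = 0$
$\left(-155 + t{\left(-3 \right)}\right) \left(-61\right) = \left(-155 + 0\right) \left(-61\right) = \left(-155\right) \left(-61\right) = 9455$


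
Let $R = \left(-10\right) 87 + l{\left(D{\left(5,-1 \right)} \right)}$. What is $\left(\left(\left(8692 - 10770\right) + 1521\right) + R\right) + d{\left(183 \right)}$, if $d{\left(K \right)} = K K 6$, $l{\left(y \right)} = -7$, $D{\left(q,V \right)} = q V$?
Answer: $199500$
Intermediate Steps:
$D{\left(q,V \right)} = V q$
$R = -877$ ($R = \left(-10\right) 87 - 7 = -870 - 7 = -877$)
$d{\left(K \right)} = 6 K^{2}$ ($d{\left(K \right)} = K^{2} \cdot 6 = 6 K^{2}$)
$\left(\left(\left(8692 - 10770\right) + 1521\right) + R\right) + d{\left(183 \right)} = \left(\left(\left(8692 - 10770\right) + 1521\right) - 877\right) + 6 \cdot 183^{2} = \left(\left(-2078 + 1521\right) - 877\right) + 6 \cdot 33489 = \left(-557 - 877\right) + 200934 = -1434 + 200934 = 199500$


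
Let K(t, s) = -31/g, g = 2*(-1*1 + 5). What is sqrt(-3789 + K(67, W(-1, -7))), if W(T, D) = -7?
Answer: I*sqrt(60686)/4 ≈ 61.586*I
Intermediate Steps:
g = 8 (g = 2*(-1 + 5) = 2*4 = 8)
K(t, s) = -31/8
sqrt(-3789 + K(67, W(-1, -7))) = sqrt(-3789 - 31/8) = sqrt(-30343/8) = I*sqrt(60686)/4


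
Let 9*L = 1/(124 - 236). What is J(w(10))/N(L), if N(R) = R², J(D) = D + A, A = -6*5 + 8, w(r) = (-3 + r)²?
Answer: 27433728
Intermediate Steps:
A = -22 (A = -30 + 8 = -22)
J(D) = -22 + D (J(D) = D - 22 = -22 + D)
L = -1/1008 (L = 1/(9*(124 - 236)) = (⅑)/(-112) = (⅑)*(-1/112) = -1/1008 ≈ -0.00099206)
J(w(10))/N(L) = (-22 + (-3 + 10)²)/((-1/1008)²) = (-22 + 7²)/(1/1016064) = (-22 + 49)*1016064 = 27*1016064 = 27433728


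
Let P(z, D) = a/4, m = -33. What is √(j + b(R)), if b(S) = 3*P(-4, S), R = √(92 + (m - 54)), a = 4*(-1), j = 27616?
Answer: √27613 ≈ 166.17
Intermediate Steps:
a = -4
P(z, D) = -1 (P(z, D) = -4/4 = -4*¼ = -1)
R = √5 (R = √(92 + (-33 - 54)) = √(92 - 87) = √5 ≈ 2.2361)
b(S) = -3 (b(S) = 3*(-1) = -3)
√(j + b(R)) = √(27616 - 3) = √27613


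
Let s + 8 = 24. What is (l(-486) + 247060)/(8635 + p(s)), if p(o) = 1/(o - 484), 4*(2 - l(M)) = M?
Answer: 115681878/4041179 ≈ 28.626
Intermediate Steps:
s = 16 (s = -8 + 24 = 16)
l(M) = 2 - M/4
p(o) = 1/(-484 + o)
(l(-486) + 247060)/(8635 + p(s)) = ((2 - 1/4*(-486)) + 247060)/(8635 + 1/(-484 + 16)) = ((2 + 243/2) + 247060)/(8635 + 1/(-468)) = (247/2 + 247060)/(8635 - 1/468) = 494367/(2*(4041179/468)) = (494367/2)*(468/4041179) = 115681878/4041179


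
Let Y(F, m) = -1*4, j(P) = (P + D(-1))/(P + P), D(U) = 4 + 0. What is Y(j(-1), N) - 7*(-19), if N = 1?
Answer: 129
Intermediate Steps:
D(U) = 4
j(P) = (4 + P)/(2*P) (j(P) = (P + 4)/(P + P) = (4 + P)/((2*P)) = (4 + P)*(1/(2*P)) = (4 + P)/(2*P))
Y(F, m) = -4
Y(j(-1), N) - 7*(-19) = -4 - 7*(-19) = -4 + 133 = 129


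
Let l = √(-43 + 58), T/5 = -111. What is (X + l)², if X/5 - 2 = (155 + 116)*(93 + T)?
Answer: (626000 - √15)² ≈ 3.9187e+11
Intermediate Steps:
T = -555 (T = 5*(-111) = -555)
l = √15 ≈ 3.8730
X = -626000 (X = 10 + 5*((155 + 116)*(93 - 555)) = 10 + 5*(271*(-462)) = 10 + 5*(-125202) = 10 - 626010 = -626000)
(X + l)² = (-626000 + √15)²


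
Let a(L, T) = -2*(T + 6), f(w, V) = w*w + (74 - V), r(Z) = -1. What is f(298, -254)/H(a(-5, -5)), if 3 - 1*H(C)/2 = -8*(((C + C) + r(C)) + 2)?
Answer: -44566/21 ≈ -2122.2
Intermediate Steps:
f(w, V) = 74 + w² - V (f(w, V) = w² + (74 - V) = 74 + w² - V)
a(L, T) = -12 - 2*T (a(L, T) = -2*(6 + T) = -12 - 2*T)
H(C) = 22 + 32*C (H(C) = 6 - (-16)*(((C + C) - 1) + 2) = 6 - (-16)*((2*C - 1) + 2) = 6 - (-16)*((-1 + 2*C) + 2) = 6 - (-16)*(1 + 2*C) = 6 - 2*(-8 - 16*C) = 6 + (16 + 32*C) = 22 + 32*C)
f(298, -254)/H(a(-5, -5)) = (74 + 298² - 1*(-254))/(22 + 32*(-12 - 2*(-5))) = (74 + 88804 + 254)/(22 + 32*(-12 + 10)) = 89132/(22 + 32*(-2)) = 89132/(22 - 64) = 89132/(-42) = 89132*(-1/42) = -44566/21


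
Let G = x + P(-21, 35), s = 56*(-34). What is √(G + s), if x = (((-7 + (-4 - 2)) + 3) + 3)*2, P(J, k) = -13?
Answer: I*√1931 ≈ 43.943*I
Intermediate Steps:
x = -14 (x = (((-7 - 6) + 3) + 3)*2 = ((-13 + 3) + 3)*2 = (-10 + 3)*2 = -7*2 = -14)
s = -1904
G = -27 (G = -14 - 13 = -27)
√(G + s) = √(-27 - 1904) = √(-1931) = I*√1931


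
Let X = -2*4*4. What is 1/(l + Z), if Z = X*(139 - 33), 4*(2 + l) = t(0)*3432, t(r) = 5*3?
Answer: 1/9476 ≈ 0.00010553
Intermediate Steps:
t(r) = 15
l = 12868 (l = -2 + (15*3432)/4 = -2 + (¼)*51480 = -2 + 12870 = 12868)
X = -32 (X = -8*4 = -32)
Z = -3392 (Z = -32*(139 - 33) = -32*106 = -3392)
1/(l + Z) = 1/(12868 - 3392) = 1/9476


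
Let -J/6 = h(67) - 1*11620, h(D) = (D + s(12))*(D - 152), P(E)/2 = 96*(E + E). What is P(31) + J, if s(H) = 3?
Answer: 117324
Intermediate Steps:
P(E) = 384*E (P(E) = 2*(96*(E + E)) = 2*(96*(2*E)) = 2*(192*E) = 384*E)
h(D) = (-152 + D)*(3 + D) (h(D) = (D + 3)*(D - 152) = (3 + D)*(-152 + D) = (-152 + D)*(3 + D))
J = 105420 (J = -6*((-456 + 67**2 - 149*67) - 1*11620) = -6*((-456 + 4489 - 9983) - 11620) = -6*(-5950 - 11620) = -6*(-17570) = 105420)
P(31) + J = 384*31 + 105420 = 11904 + 105420 = 117324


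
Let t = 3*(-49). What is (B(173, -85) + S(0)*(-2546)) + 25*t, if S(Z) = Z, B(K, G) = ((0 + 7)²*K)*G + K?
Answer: -724047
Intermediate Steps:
B(K, G) = K + 49*G*K (B(K, G) = (7²*K)*G + K = (49*K)*G + K = 49*G*K + K = K + 49*G*K)
t = -147
(B(173, -85) + S(0)*(-2546)) + 25*t = (173*(1 + 49*(-85)) + 0*(-2546)) + 25*(-147) = (173*(1 - 4165) + 0) - 3675 = (173*(-4164) + 0) - 3675 = (-720372 + 0) - 3675 = -720372 - 3675 = -724047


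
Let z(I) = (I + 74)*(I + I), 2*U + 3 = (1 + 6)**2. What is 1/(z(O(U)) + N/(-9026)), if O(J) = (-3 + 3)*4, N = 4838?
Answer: -4513/2419 ≈ -1.8656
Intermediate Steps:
U = 23 (U = -3/2 + (1 + 6)**2/2 = -3/2 + (1/2)*7**2 = -3/2 + (1/2)*49 = -3/2 + 49/2 = 23)
O(J) = 0 (O(J) = 0*4 = 0)
z(I) = 2*I*(74 + I) (z(I) = (74 + I)*(2*I) = 2*I*(74 + I))
1/(z(O(U)) + N/(-9026)) = 1/(2*0*(74 + 0) + 4838/(-9026)) = 1/(2*0*74 + 4838*(-1/9026)) = 1/(0 - 2419/4513) = 1/(-2419/4513) = -4513/2419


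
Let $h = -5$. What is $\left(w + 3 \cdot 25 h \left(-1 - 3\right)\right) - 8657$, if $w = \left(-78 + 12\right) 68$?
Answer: $-11645$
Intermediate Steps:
$w = -4488$ ($w = \left(-66\right) 68 = -4488$)
$\left(w + 3 \cdot 25 h \left(-1 - 3\right)\right) - 8657 = \left(-4488 + 3 \cdot 25 \left(- 5 \left(-1 - 3\right)\right)\right) - 8657 = \left(-4488 + 75 \left(\left(-5\right) \left(-4\right)\right)\right) - 8657 = \left(-4488 + 75 \cdot 20\right) - 8657 = \left(-4488 + 1500\right) - 8657 = -2988 - 8657 = -11645$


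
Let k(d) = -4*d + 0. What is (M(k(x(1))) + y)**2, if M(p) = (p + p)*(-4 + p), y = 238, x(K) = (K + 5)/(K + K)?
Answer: 386884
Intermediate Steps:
x(K) = (5 + K)/(2*K) (x(K) = (5 + K)/((2*K)) = (5 + K)*(1/(2*K)) = (5 + K)/(2*K))
k(d) = -4*d
M(p) = 2*p*(-4 + p) (M(p) = (2*p)*(-4 + p) = 2*p*(-4 + p))
(M(k(x(1))) + y)**2 = (2*(-2*(5 + 1)/1)*(-4 - 2*(5 + 1)/1) + 238)**2 = (2*(-2*6)*(-4 - 2*6) + 238)**2 = (2*(-4*3)*(-4 - 4*3) + 238)**2 = (2*(-12)*(-4 - 12) + 238)**2 = (2*(-12)*(-16) + 238)**2 = (384 + 238)**2 = 622**2 = 386884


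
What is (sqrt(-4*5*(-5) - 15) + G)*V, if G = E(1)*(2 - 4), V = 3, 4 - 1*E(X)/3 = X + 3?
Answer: 3*sqrt(85) ≈ 27.659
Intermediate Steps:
E(X) = 3 - 3*X (E(X) = 12 - 3*(X + 3) = 12 - 3*(3 + X) = 12 + (-9 - 3*X) = 3 - 3*X)
G = 0 (G = (3 - 3*1)*(2 - 4) = (3 - 3)*(-2) = 0*(-2) = 0)
(sqrt(-4*5*(-5) - 15) + G)*V = (sqrt(-4*5*(-5) - 15) + 0)*3 = (sqrt(-20*(-5) - 15) + 0)*3 = (sqrt(100 - 15) + 0)*3 = (sqrt(85) + 0)*3 = sqrt(85)*3 = 3*sqrt(85)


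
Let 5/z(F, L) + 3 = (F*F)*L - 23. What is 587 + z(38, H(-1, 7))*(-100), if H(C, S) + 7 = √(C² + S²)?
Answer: 227493607/389711 - 902500*√2/389711 ≈ 580.47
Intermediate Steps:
H(C, S) = -7 + √(C² + S²)
z(F, L) = 5/(-26 + L*F²) (z(F, L) = 5/(-3 + ((F*F)*L - 23)) = 5/(-3 + (F²*L - 23)) = 5/(-3 + (L*F² - 23)) = 5/(-3 + (-23 + L*F²)) = 5/(-26 + L*F²))
587 + z(38, H(-1, 7))*(-100) = 587 + (5/(-26 + (-7 + √((-1)² + 7²))*38²))*(-100) = 587 + (5/(-26 + (-7 + √(1 + 49))*1444))*(-100) = 587 + (5/(-26 + (-7 + √50)*1444))*(-100) = 587 + (5/(-26 + (-7 + 5*√2)*1444))*(-100) = 587 + (5/(-26 + (-10108 + 7220*√2)))*(-100) = 587 + (5/(-10134 + 7220*√2))*(-100) = 587 - 500/(-10134 + 7220*√2)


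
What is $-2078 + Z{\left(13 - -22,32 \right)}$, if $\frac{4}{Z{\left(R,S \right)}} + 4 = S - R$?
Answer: $- \frac{14550}{7} \approx -2078.6$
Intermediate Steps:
$Z{\left(R,S \right)} = \frac{4}{-4 + S - R}$ ($Z{\left(R,S \right)} = \frac{4}{-4 - \left(R - S\right)} = \frac{4}{-4 + S - R}$)
$-2078 + Z{\left(13 - -22,32 \right)} = -2078 - \frac{4}{4 + \left(13 - -22\right) - 32} = -2078 - \frac{4}{4 + \left(13 + 22\right) - 32} = -2078 - \frac{4}{4 + 35 - 32} = -2078 - \frac{4}{7} = - \frac{14550}{7}$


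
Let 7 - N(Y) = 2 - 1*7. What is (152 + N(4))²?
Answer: 26896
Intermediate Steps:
N(Y) = 12 (N(Y) = 7 - (2 - 1*7) = 7 - (2 - 7) = 7 - 1*(-5) = 7 + 5 = 12)
(152 + N(4))² = (152 + 12)² = 164² = 26896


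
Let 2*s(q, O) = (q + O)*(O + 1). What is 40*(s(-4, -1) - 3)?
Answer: -120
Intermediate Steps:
s(q, O) = (1 + O)*(O + q)/2 (s(q, O) = ((q + O)*(O + 1))/2 = ((O + q)*(1 + O))/2 = ((1 + O)*(O + q))/2 = (1 + O)*(O + q)/2)
40*(s(-4, -1) - 3) = 40*(((½)*(-1) + (½)*(-4) + (½)*(-1)² + (½)*(-1)*(-4)) - 3) = 40*((-½ - 2 + (½)*1 + 2) - 3) = 40*((-½ - 2 + ½ + 2) - 3) = 40*(0 - 3) = 40*(-3) = -120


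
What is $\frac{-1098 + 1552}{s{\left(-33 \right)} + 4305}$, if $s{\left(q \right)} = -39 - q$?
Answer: $\frac{454}{4299} \approx 0.10561$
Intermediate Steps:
$\frac{-1098 + 1552}{s{\left(-33 \right)} + 4305} = \frac{-1098 + 1552}{\left(-39 - -33\right) + 4305} = \frac{454}{\left(-39 + 33\right) + 4305} = \frac{454}{-6 + 4305} = \frac{454}{4299}$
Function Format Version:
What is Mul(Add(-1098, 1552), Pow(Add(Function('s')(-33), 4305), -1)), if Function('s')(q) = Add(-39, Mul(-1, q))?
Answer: Rational(454, 4299) ≈ 0.10561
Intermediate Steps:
Mul(Add(-1098, 1552), Pow(Add(Function('s')(-33), 4305), -1)) = Mul(Add(-1098, 1552), Pow(Add(Add(-39, Mul(-1, -33)), 4305), -1)) = Mul(454, Pow(Add(Add(-39, 33), 4305), -1)) = Mul(454, Pow(Add(-6, 4305), -1)) = Mul(454, Pow(4299, -1)) = Mul(454, Rational(1, 4299)) = Rational(454, 4299)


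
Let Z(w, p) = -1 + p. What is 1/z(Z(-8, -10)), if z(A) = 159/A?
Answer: -11/159 ≈ -0.069182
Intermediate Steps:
1/z(Z(-8, -10)) = 1/(159/(-1 - 10)) = 1/(159/(-11)) = 1/(159*(-1/11)) = 1/(-159/11) = -11/159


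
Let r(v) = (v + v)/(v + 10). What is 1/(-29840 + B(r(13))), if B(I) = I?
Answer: -23/686294 ≈ -3.3513e-5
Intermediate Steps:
r(v) = 2*v/(10 + v) (r(v) = (2*v)/(10 + v) = 2*v/(10 + v))
1/(-29840 + B(r(13))) = 1/(-29840 + 2*13/(10 + 13)) = 1/(-29840 + 2*13/23) = 1/(-29840 + 2*13*(1/23)) = 1/(-29840 + 26/23) = 1/(-686294/23) = -23/686294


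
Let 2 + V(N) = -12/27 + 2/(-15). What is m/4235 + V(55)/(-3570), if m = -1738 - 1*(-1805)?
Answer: 22969/1388475 ≈ 0.016543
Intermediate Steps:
m = 67 (m = -1738 + 1805 = 67)
V(N) = -116/45 (V(N) = -2 + (-12/27 + 2/(-15)) = -2 + (-12*1/27 + 2*(-1/15)) = -2 + (-4/9 - 2/15) = -2 - 26/45 = -116/45)
m/4235 + V(55)/(-3570) = 67/4235 - 116/45/(-3570) = 67*(1/4235) - 116/45*(-1/3570) = 67/4235 + 58/80325 = 22969/1388475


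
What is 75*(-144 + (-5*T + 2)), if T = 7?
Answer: -13275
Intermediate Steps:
75*(-144 + (-5*T + 2)) = 75*(-144 + (-5*7 + 2)) = 75*(-144 + (-35 + 2)) = 75*(-144 - 33) = 75*(-177) = -13275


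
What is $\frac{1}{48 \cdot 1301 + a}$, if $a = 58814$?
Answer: $\frac{1}{121262} \approx 8.2466 \cdot 10^{-6}$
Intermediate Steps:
$\frac{1}{48 \cdot 1301 + a} = \frac{1}{48 \cdot 1301 + 58814} = \frac{1}{62448 + 58814} = \frac{1}{121262}$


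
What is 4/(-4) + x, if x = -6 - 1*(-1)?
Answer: -6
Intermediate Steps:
x = -5 (x = -6 + 1 = -5)
4/(-4) + x = 4/(-4) - 5 = 4*(-¼) - 5 = -1 - 5 = -6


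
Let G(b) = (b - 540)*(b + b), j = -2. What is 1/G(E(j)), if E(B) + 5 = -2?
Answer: 1/7658 ≈ 0.00013058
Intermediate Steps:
E(B) = -7 (E(B) = -5 - 2 = -7)
G(b) = 2*b*(-540 + b) (G(b) = (-540 + b)*(2*b) = 2*b*(-540 + b))
1/G(E(j)) = 1/(2*(-7)*(-540 - 7)) = 1/(2*(-7)*(-547)) = 1/7658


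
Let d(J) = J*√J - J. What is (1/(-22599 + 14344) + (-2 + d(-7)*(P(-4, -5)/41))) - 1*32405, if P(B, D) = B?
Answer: -10968542366/338455 + 28*I*√7/41 ≈ -32408.0 + 1.8069*I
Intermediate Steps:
d(J) = J^(3/2) - J
(1/(-22599 + 14344) + (-2 + d(-7)*(P(-4, -5)/41))) - 1*32405 = (1/(-22599 + 14344) + (-2 + ((-7)^(3/2) - 1*(-7))*(-4/41))) - 1*32405 = (1/(-8255) + (-2 + (-7*I*√7 + 7)*(-4*1/41))) - 32405 = (-1/8255 + (-2 + (7 - 7*I*√7)*(-4/41))) - 32405 = (-1/8255 + (-2 + (-28/41 + 28*I*√7/41))) - 32405 = (-1/8255 + (-110/41 + 28*I*√7/41)) - 32405 = (-908091/338455 + 28*I*√7/41) - 32405 = -10968542366/338455 + 28*I*√7/41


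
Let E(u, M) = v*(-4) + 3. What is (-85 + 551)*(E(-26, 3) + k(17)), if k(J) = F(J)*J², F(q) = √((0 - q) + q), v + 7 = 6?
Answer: 3262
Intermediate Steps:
v = -1 (v = -7 + 6 = -1)
F(q) = 0 (F(q) = √(-q + q) = √0 = 0)
E(u, M) = 7 (E(u, M) = -1*(-4) + 3 = 4 + 3 = 7)
k(J) = 0 (k(J) = 0*J² = 0)
(-85 + 551)*(E(-26, 3) + k(17)) = (-85 + 551)*(7 + 0) = 466*7 = 3262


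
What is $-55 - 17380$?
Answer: $-17435$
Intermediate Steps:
$-55 - 17380 = -17435$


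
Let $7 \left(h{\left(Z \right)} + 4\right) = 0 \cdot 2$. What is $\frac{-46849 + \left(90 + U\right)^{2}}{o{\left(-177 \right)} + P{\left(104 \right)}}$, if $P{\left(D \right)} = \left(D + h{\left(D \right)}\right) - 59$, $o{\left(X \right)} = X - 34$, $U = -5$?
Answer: $\frac{19812}{85} \approx 233.08$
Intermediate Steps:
$h{\left(Z \right)} = -4$ ($h{\left(Z \right)} = -4 + \frac{0 \cdot 2}{7} = -4 + \frac{1}{7} \cdot 0 = -4 + 0 = -4$)
$o{\left(X \right)} = -34 + X$ ($o{\left(X \right)} = X - 34 = -34 + X$)
$P{\left(D \right)} = -63 + D$ ($P{\left(D \right)} = \left(D - 4\right) - 59 = \left(-4 + D\right) - 59 = -63 + D$)
$\frac{-46849 + \left(90 + U\right)^{2}}{o{\left(-177 \right)} + P{\left(104 \right)}} = \frac{-46849 + \left(90 - 5\right)^{2}}{\left(-34 - 177\right) + \left(-63 + 104\right)} = \frac{-46849 + 85^{2}}{-211 + 41} = \frac{-46849 + 7225}{-170} = \left(-39624\right) \left(- \frac{1}{170}\right) = \frac{19812}{85}$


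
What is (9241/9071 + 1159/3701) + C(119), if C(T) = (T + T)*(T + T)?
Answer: 1901684110754/33571771 ≈ 56645.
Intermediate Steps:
C(T) = 4*T² (C(T) = (2*T)*(2*T) = 4*T²)
(9241/9071 + 1159/3701) + C(119) = (9241/9071 + 1159/3701) + 4*119² = (9241*(1/9071) + 1159*(1/3701)) + 4*14161 = (9241/9071 + 1159/3701) + 56644 = 44714230/33571771 + 56644 = 1901684110754/33571771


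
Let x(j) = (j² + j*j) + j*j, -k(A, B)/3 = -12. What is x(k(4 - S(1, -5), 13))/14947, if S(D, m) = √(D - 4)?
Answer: 3888/14947 ≈ 0.26012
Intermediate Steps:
S(D, m) = √(-4 + D)
k(A, B) = 36 (k(A, B) = -3*(-12) = 36)
x(j) = 3*j² (x(j) = (j² + j²) + j² = 2*j² + j² = 3*j²)
x(k(4 - S(1, -5), 13))/14947 = (3*36²)/14947 = (3*1296)*(1/14947) = 3888*(1/14947) = 3888/14947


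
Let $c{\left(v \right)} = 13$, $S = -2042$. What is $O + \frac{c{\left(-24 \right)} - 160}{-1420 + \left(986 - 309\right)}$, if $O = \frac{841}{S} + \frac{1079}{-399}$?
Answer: $- \frac{1766616185}{605365194} \approx -2.9183$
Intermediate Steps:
$O = - \frac{2538877}{814758}$ ($O = \frac{841}{-2042} + \frac{1079}{-399} = 841 \left(- \frac{1}{2042}\right) + 1079 \left(- \frac{1}{399}\right) = - \frac{841}{2042} - \frac{1079}{399} = - \frac{2538877}{814758} \approx -3.1161$)
$O + \frac{c{\left(-24 \right)} - 160}{-1420 + \left(986 - 309\right)} = - \frac{2538877}{814758} + \frac{13 - 160}{-1420 + \left(986 - 309\right)} = - \frac{2538877}{814758} - \frac{147}{-1420 + \left(986 - 309\right)} = - \frac{2538877}{814758} - \frac{147}{-1420 + 677} = - \frac{2538877}{814758} - \frac{147}{-743} = - \frac{2538877}{814758} - - \frac{147}{743} = - \frac{2538877}{814758} + \frac{147}{743} = - \frac{1766616185}{605365194}$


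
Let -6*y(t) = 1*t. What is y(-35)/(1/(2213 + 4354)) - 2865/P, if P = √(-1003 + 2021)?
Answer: 76615/2 - 2865*√1018/1018 ≈ 38218.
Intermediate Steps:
y(t) = -t/6
P = √1018 ≈ 31.906
y(-35)/(1/(2213 + 4354)) - 2865/P = (-⅙*(-35))/(1/(2213 + 4354)) - 2865*√1018/1018 = 35/(6*(1/6567)) - 2865*√1018/1018 = (35/6)*6567 - 2865*√1018/1018 = 76615/2 - 2865*√1018/1018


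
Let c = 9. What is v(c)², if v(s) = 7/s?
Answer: 49/81 ≈ 0.60494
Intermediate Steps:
v(c)² = (7/9)² = 49/81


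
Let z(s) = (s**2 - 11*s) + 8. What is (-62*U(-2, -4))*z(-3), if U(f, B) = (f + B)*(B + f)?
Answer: -111600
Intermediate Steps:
U(f, B) = (B + f)**2 (U(f, B) = (B + f)*(B + f) = (B + f)**2)
z(s) = 8 + s**2 - 11*s
(-62*U(-2, -4))*z(-3) = (-62*(-4 - 2)**2)*(8 + (-3)**2 - 11*(-3)) = (-62*(-6)**2)*(8 + 9 + 33) = -62*36*50 = -2232*50 = -111600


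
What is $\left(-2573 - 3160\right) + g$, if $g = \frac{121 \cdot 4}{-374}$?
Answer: $- \frac{97483}{17} \approx -5734.3$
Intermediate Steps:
$g = - \frac{22}{17}$ ($g = 484 \left(- \frac{1}{374}\right) = - \frac{22}{17} \approx -1.2941$)
$\left(-2573 - 3160\right) + g = \left(-2573 - 3160\right) - \frac{22}{17} = -5733 - \frac{22}{17} = - \frac{97483}{17}$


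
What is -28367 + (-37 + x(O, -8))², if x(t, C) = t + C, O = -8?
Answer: -25558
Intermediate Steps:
x(t, C) = C + t
-28367 + (-37 + x(O, -8))² = -28367 + (-37 + (-8 - 8))² = -28367 + (-37 - 16)² = -28367 + (-53)² = -28367 + 2809 = -25558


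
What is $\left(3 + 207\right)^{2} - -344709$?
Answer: $388809$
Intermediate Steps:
$\left(3 + 207\right)^{2} - -344709 = 210^{2} + 344709 = 44100 + 344709 = 388809$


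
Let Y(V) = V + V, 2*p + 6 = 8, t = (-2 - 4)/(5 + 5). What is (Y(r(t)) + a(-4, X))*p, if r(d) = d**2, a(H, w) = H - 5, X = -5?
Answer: -207/25 ≈ -8.2800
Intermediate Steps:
a(H, w) = -5 + H
t = -3/5 (t = -6/10 = -6*1/10 = -3/5 ≈ -0.60000)
p = 1 (p = -3 + (1/2)*8 = -3 + 4 = 1)
Y(V) = 2*V
(Y(r(t)) + a(-4, X))*p = (2*(-3/5)**2 + (-5 - 4))*1 = (2*(9/25) - 9)*1 = (18/25 - 9)*1 = -207/25*1 = -207/25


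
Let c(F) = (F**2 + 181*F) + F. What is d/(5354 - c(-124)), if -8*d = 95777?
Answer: -95777/100368 ≈ -0.95426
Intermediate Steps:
d = -95777/8 (d = -1/8*95777 = -95777/8 ≈ -11972.)
c(F) = F**2 + 182*F
d/(5354 - c(-124)) = -95777/(8*(5354 - (-124)*(182 - 124))) = -95777/(8*(5354 - (-124)*58)) = -95777/(8*(5354 - 1*(-7192))) = -95777/(8*(5354 + 7192)) = -95777/8/12546 = -95777/8*1/12546 = -95777/100368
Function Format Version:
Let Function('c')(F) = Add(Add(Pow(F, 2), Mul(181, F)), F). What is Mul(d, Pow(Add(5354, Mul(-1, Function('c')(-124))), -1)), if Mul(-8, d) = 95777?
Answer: Rational(-95777, 100368) ≈ -0.95426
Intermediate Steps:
d = Rational(-95777, 8) (d = Mul(Rational(-1, 8), 95777) = Rational(-95777, 8) ≈ -11972.)
Function('c')(F) = Add(Pow(F, 2), Mul(182, F))
Mul(d, Pow(Add(5354, Mul(-1, Function('c')(-124))), -1)) = Mul(Rational(-95777, 8), Pow(Add(5354, Mul(-1, Mul(-124, Add(182, -124)))), -1)) = Mul(Rational(-95777, 8), Pow(Add(5354, Mul(-1, Mul(-124, 58))), -1)) = Mul(Rational(-95777, 8), Pow(Add(5354, Mul(-1, -7192)), -1)) = Mul(Rational(-95777, 8), Pow(Add(5354, 7192), -1)) = Mul(Rational(-95777, 8), Pow(12546, -1)) = Mul(Rational(-95777, 8), Rational(1, 12546)) = Rational(-95777, 100368)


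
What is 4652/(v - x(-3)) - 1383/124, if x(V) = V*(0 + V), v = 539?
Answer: -78071/32860 ≈ -2.3759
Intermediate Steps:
x(V) = V**2 (x(V) = V*V = V**2)
4652/(v - x(-3)) - 1383/124 = 4652/(539 - 1*(-3)**2) - 1383/124 = 4652/(539 - 1*9) - 1383*1/124 = 4652/(539 - 9) - 1383/124 = 4652/530 - 1383/124 = 4652*(1/530) - 1383/124 = 2326/265 - 1383/124 = -78071/32860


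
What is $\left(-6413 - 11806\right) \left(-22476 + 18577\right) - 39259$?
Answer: $70996622$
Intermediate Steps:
$\left(-6413 - 11806\right) \left(-22476 + 18577\right) - 39259 = \left(-18219\right) \left(-3899\right) - 39259 = 71035881 - 39259 = 70996622$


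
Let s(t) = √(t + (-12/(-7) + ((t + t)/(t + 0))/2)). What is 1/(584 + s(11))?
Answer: 511/298412 - √42/596824 ≈ 0.0017015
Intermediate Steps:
s(t) = √(19/7 + t) (s(t) = √(t + (-12*(-⅐) + ((2*t)/t)*(½))) = √(t + (12/7 + 2*(½))) = √(t + (12/7 + 1)) = √(t + 19/7) = √(19/7 + t))
1/(584 + s(11)) = 1/(584 + √(133 + 49*11)/7) = 1/(584 + √(133 + 539)/7) = 1/(584 + √672/7) = 1/(584 + (4*√42)/7) = 1/(584 + 4*√42/7)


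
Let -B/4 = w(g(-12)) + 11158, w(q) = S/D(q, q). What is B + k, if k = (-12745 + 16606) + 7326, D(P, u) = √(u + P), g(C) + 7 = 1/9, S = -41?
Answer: -33445 - 246*I*√31/31 ≈ -33445.0 - 44.183*I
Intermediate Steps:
g(C) = -62/9 (g(C) = -7 + 1/9 = -7 + ⅑ = -62/9)
D(P, u) = √(P + u)
w(q) = -41*√2/(2*√q) (w(q) = -41/√(q + q) = -41*√2/(2*√q))
k = 11187 (k = 3861 + 7326 = 11187)
B = -44632 - 246*I*√31/31 (B = -4*(-41*√2/(2*√(-62/9)) + 11158) = -4*(-41*√2*(-3*I*√62/62)/2 + 11158) = -4*(123*I*√31/62 + 11158) = -4*(11158 + 123*I*√31/62) = -44632 - 246*I*√31/31 ≈ -44632.0 - 44.183*I)
B + k = (-44632 - 246*I*√31/31) + 11187 = -33445 - 246*I*√31/31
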